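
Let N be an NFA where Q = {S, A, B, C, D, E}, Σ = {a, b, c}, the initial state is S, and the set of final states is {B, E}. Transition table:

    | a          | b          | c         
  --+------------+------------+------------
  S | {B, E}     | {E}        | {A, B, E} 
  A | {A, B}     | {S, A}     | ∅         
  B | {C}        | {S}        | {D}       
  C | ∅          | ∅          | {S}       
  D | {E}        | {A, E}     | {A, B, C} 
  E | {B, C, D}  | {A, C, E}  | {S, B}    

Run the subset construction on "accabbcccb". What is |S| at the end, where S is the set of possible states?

4

Start in {S}.
Read 'a': {S} → {B, E}.
Read 'c': {B, E} → {S, B, D}.
Read 'c': {S, B, D} → {A, B, C, D, E}.
Read 'a': {A, B, C, D, E} → {A, B, C, D, E}.
Read 'b': {A, B, C, D, E} → {S, A, C, E}.
Read 'b': {S, A, C, E} → {S, A, C, E}.
Read 'c': {S, A, C, E} → {S, A, B, E}.
Read 'c': {S, A, B, E} → {S, A, B, D, E}.
Read 'c': {S, A, B, D, E} → {S, A, B, C, D, E}.
Read 'b': {S, A, B, C, D, E} → {S, A, C, E}.
That set has 4 states.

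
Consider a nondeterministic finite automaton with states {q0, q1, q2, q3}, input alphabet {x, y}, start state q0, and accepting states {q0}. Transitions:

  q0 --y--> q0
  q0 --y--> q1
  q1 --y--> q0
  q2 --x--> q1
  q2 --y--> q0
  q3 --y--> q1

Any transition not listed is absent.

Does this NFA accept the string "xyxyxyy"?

No

Start in {q0}.
Read 'x': {q0} → ∅.
The set is empty and remains empty for the remaining 6 symbols.
The final set ∅ contains no accepting state.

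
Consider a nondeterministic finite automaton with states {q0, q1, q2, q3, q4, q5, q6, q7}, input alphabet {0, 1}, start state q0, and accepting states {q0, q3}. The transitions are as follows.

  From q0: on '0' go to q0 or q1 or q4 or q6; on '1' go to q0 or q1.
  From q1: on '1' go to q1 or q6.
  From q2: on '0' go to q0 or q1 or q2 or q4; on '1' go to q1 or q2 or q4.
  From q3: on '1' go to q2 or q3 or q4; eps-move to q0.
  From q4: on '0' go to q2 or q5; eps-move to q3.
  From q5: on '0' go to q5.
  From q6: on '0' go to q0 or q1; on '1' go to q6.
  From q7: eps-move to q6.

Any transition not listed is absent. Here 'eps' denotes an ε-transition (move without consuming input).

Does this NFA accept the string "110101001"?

Start in {q0}.
Read '1': q0→{q0, q1}; now {q0, q1}.
Read '1': q0→{q0, q1}, q1→{q1, q6}; now {q0, q1, q6}.
Read '0': q0→{q0, q1, q4, q6}, q1→∅, q6→{q0, q1}; union {q0, q1, q4, q6}; ε-closure = {q0, q1, q3, q4, q6}.
Read '1': q0→{q0, q1}, q1→{q1, q6}, q3→{q2, q3, q4}, q4→∅, q6→{q6}; now {q0, q1, q2, q3, q4, q6}.
Read '0': q0→{q0, q1, q4, q6}, q1→∅, q2→{q0, q1, q2, q4}, q3→∅, q4→{q2, q5}, q6→{q0, q1}; union {q0, q1, q2, q4, q5, q6}; ε-closure = {q0, q1, q2, q3, q4, q5, q6}.
Read '1': q0→{q0, q1}, q1→{q1, q6}, q2→{q1, q2, q4}, q3→{q2, q3, q4}, q4→∅, q5→∅, q6→{q6}; now {q0, q1, q2, q3, q4, q6}.
Read '0': q0→{q0, q1, q4, q6}, q1→∅, q2→{q0, q1, q2, q4}, q3→∅, q4→{q2, q5}, q6→{q0, q1}; union {q0, q1, q2, q4, q5, q6}; ε-closure = {q0, q1, q2, q3, q4, q5, q6}.
Read '0': q0→{q0, q1, q4, q6}, q1→∅, q2→{q0, q1, q2, q4}, q3→∅, q4→{q2, q5}, q5→{q5}, q6→{q0, q1}; union {q0, q1, q2, q4, q5, q6}; ε-closure = {q0, q1, q2, q3, q4, q5, q6}.
Read '1': q0→{q0, q1}, q1→{q1, q6}, q2→{q1, q2, q4}, q3→{q2, q3, q4}, q4→∅, q5→∅, q6→{q6}; now {q0, q1, q2, q3, q4, q6}.
The final set {q0, q1, q2, q3, q4, q6} contains the accepting states q0, q3.

Yes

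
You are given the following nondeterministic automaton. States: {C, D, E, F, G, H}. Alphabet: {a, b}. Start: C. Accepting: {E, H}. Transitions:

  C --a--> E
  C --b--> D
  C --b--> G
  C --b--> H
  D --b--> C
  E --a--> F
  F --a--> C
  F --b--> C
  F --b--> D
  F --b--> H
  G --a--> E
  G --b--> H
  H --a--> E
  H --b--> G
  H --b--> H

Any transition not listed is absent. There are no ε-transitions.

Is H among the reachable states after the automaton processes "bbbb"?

Start in {C}.
Read 'b': {C} → {D, G, H}.
Read 'b': {D, G, H} → {C, G, H}.
Read 'b': {C, G, H} → {D, G, H}.
Read 'b': {D, G, H} → {C, G, H}.
State H is in {C, G, H}.

Yes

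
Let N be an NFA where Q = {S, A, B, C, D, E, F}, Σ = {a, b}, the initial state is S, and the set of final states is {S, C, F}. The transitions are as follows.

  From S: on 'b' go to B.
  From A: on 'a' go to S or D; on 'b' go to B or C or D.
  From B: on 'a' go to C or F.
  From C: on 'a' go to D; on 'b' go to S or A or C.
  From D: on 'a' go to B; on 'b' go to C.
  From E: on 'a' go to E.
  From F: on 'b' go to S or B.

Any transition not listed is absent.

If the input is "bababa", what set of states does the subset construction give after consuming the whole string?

{S, C, D, F}

Start in {S}.
Read 'b': {S} → {B}.
Read 'a': {B} → {C, F}.
Read 'b': {C, F} → {S, A, B, C}.
Read 'a': {S, A, B, C} → {S, C, D, F}.
Read 'b': {S, C, D, F} → {S, A, B, C}.
Read 'a': {S, A, B, C} → {S, C, D, F}.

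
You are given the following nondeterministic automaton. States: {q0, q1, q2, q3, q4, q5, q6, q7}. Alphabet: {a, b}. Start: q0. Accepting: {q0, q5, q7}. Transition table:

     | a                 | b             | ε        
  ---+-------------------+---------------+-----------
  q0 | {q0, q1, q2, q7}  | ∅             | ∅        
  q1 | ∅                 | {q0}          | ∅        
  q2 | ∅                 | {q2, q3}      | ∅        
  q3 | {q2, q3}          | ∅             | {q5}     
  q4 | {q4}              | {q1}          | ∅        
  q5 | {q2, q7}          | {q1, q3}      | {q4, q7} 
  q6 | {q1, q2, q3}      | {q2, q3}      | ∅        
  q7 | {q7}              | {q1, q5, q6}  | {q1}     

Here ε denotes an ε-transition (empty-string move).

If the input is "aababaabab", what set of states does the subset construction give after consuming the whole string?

{q0, q1, q2, q3, q4, q5, q6, q7}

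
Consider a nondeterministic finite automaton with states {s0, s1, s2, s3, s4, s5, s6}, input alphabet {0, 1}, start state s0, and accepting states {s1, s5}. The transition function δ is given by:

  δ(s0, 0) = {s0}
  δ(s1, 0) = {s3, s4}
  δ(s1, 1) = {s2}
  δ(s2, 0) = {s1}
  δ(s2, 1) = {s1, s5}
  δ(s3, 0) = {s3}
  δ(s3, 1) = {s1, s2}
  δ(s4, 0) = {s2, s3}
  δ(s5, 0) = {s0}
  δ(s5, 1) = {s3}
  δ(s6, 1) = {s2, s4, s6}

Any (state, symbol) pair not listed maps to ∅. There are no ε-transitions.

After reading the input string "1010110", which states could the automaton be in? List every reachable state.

∅

Start in {s0}.
Read '1': s0→∅; now ∅.
The set is empty and remains empty for the remaining 6 symbols.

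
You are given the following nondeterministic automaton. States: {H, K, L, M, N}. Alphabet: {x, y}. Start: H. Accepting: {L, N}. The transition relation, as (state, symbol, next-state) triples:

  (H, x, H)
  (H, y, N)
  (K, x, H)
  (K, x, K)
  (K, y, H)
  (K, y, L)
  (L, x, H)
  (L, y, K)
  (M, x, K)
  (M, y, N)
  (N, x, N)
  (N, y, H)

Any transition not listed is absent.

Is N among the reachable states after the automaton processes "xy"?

Start in {H}.
Read 'x': H→{H}; now {H}.
Read 'y': H→{N}; now {N}.
State N is in {N}.

Yes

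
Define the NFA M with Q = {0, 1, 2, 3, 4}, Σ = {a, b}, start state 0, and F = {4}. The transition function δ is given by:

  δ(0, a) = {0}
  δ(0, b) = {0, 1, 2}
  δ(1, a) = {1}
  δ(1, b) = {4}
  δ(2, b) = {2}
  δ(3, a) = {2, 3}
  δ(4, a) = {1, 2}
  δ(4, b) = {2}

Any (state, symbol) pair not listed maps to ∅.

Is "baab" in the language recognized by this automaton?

Yes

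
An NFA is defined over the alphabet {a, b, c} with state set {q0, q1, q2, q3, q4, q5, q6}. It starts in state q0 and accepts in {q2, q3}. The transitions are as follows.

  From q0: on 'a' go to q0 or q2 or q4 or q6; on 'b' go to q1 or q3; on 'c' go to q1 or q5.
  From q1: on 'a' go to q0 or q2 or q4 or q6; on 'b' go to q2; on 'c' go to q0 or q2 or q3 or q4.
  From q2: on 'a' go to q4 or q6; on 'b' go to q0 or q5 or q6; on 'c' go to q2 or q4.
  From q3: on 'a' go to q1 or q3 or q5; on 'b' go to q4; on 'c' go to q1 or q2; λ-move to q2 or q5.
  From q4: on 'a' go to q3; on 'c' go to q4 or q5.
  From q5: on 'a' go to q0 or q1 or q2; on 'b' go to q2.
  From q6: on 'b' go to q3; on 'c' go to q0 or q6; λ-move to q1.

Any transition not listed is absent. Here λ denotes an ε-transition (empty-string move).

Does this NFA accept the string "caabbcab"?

Start in {q0}.
Read 'c': q0→{q1, q5}; now {q1, q5}.
Read 'a': q1→{q0, q2, q4, q6}, q5→{q0, q1, q2}; now {q0, q1, q2, q4, q6}.
Read 'a': q0→{q0, q2, q4, q6}, q1→{q0, q2, q4, q6}, q2→{q4, q6}, q4→{q3}, q6→∅; union {q0, q2, q3, q4, q6}; ε-closure = {q0, q1, q2, q3, q4, q5, q6}.
Read 'b': q0→{q1, q3}, q1→{q2}, q2→{q0, q5, q6}, q3→{q4}, q4→∅, q5→{q2}, q6→{q3}; now {q0, q1, q2, q3, q4, q5, q6}.
Read 'b': q0→{q1, q3}, q1→{q2}, q2→{q0, q5, q6}, q3→{q4}, q4→∅, q5→{q2}, q6→{q3}; now {q0, q1, q2, q3, q4, q5, q6}.
Read 'c': q0→{q1, q5}, q1→{q0, q2, q3, q4}, q2→{q2, q4}, q3→{q1, q2}, q4→{q4, q5}, q5→∅, q6→{q0, q6}; now {q0, q1, q2, q3, q4, q5, q6}.
Read 'a': q0→{q0, q2, q4, q6}, q1→{q0, q2, q4, q6}, q2→{q4, q6}, q3→{q1, q3, q5}, q4→{q3}, q5→{q0, q1, q2}, q6→∅; now {q0, q1, q2, q3, q4, q5, q6}.
Read 'b': q0→{q1, q3}, q1→{q2}, q2→{q0, q5, q6}, q3→{q4}, q4→∅, q5→{q2}, q6→{q3}; now {q0, q1, q2, q3, q4, q5, q6}.
The final set {q0, q1, q2, q3, q4, q5, q6} contains the accepting states q2, q3.

Yes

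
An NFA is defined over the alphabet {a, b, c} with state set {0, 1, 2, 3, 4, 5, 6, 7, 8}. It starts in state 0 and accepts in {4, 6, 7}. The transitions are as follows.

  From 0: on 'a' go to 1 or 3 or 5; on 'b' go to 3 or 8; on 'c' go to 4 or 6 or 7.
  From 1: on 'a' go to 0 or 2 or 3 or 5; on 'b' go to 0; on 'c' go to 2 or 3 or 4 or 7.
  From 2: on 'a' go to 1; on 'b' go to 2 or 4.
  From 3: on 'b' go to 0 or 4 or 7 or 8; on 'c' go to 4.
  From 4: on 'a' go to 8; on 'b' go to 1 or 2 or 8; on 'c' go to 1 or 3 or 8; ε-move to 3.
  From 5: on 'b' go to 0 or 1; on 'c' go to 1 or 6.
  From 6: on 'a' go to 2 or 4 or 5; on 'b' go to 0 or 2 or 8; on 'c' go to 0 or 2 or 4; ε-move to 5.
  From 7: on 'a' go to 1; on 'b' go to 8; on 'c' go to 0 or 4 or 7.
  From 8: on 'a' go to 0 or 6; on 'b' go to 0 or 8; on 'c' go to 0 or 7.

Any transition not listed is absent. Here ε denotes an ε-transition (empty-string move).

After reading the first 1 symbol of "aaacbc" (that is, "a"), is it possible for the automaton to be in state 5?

Start in {0}.
Read 'a': 0→{1, 3, 5}; now {1, 3, 5}.
State 5 is in {1, 3, 5}.

Yes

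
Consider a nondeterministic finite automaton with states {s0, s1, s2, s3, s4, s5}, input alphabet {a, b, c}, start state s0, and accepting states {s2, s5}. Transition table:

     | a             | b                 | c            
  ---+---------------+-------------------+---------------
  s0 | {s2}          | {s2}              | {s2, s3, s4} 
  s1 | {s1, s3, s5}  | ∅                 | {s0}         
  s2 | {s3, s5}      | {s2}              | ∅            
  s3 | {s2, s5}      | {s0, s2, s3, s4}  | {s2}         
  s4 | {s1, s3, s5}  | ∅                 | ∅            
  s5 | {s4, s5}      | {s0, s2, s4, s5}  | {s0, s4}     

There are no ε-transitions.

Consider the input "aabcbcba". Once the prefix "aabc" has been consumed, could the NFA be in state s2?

Yes

Start in {s0}.
Read 'a': {s0} → {s2}.
Read 'a': {s2} → {s3, s5}.
Read 'b': {s3, s5} → {s0, s2, s3, s4, s5}.
Read 'c': {s0, s2, s3, s4, s5} → {s0, s2, s3, s4}.
State s2 is in {s0, s2, s3, s4}.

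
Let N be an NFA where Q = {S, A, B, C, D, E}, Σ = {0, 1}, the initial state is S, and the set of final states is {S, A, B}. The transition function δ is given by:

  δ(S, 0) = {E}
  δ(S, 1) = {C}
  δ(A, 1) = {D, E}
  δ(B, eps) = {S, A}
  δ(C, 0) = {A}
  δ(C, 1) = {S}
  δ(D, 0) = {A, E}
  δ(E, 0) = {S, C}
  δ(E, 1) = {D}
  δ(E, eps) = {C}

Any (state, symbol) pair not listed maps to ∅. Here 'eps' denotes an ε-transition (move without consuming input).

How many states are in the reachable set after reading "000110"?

3

Start in {S}.
Read '0': S→{E}; union {E}; ε-closure = {C, E}.
Read '0': C→{A}, E→{S, C}; now {S, A, C}.
Read '0': S→{E}, A→∅, C→{A}; union {A, E}; ε-closure = {A, C, E}.
Read '1': A→{D, E}, C→{S}, E→{D}; union {S, D, E}; ε-closure = {S, C, D, E}.
Read '1': S→{C}, C→{S}, D→∅, E→{D}; now {S, C, D}.
Read '0': S→{E}, C→{A}, D→{A, E}; union {A, E}; ε-closure = {A, C, E}.
That set has 3 states.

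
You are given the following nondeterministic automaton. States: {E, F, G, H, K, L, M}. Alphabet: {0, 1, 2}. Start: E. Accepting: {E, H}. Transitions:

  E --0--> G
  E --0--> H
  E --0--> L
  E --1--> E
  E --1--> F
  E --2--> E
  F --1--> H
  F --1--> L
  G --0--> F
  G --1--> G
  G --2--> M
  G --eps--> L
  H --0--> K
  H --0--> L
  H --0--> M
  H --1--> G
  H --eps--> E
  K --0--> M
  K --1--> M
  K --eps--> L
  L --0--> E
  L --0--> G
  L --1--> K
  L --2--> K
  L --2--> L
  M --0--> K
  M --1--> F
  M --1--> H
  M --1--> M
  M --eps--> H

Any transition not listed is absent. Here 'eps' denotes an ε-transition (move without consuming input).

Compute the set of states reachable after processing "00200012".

{E, H, K, L, M}

Start in {E}.
Read '0': E→{G, H, L}; union {G, H, L}; ε-closure = {E, G, H, L}.
Read '0': E→{G, H, L}, G→{F}, H→{K, L, M}, L→{E, G}; now {E, F, G, H, K, L, M}.
Read '2': E→{E}, F→∅, G→{M}, H→∅, K→∅, L→{K, L}, M→∅; union {E, K, L, M}; ε-closure = {E, H, K, L, M}.
Read '0': E→{G, H, L}, H→{K, L, M}, K→{M}, L→{E, G}, M→{K}; now {E, G, H, K, L, M}.
Read '0': E→{G, H, L}, G→{F}, H→{K, L, M}, K→{M}, L→{E, G}, M→{K}; now {E, F, G, H, K, L, M}.
Read '0': E→{G, H, L}, F→∅, G→{F}, H→{K, L, M}, K→{M}, L→{E, G}, M→{K}; now {E, F, G, H, K, L, M}.
Read '1': E→{E, F}, F→{H, L}, G→{G}, H→{G}, K→{M}, L→{K}, M→{F, H, M}; now {E, F, G, H, K, L, M}.
Read '2': E→{E}, F→∅, G→{M}, H→∅, K→∅, L→{K, L}, M→∅; union {E, K, L, M}; ε-closure = {E, H, K, L, M}.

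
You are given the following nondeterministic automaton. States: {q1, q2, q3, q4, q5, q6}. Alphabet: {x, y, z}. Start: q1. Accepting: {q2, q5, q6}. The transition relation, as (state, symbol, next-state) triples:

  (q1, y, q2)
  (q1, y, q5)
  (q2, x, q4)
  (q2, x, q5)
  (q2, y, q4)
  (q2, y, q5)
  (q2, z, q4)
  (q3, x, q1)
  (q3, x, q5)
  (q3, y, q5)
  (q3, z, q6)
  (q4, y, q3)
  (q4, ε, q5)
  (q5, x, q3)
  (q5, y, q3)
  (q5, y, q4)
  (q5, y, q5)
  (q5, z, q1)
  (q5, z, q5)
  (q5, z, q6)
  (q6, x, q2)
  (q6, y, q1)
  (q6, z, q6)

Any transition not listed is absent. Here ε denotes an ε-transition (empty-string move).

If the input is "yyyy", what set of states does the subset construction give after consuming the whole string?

{q3, q4, q5}

Start in {q1}.
Read 'y': q1→{q2, q5}; now {q2, q5}.
Read 'y': q2→{q4, q5}, q5→{q3, q4, q5}; now {q3, q4, q5}.
Read 'y': q3→{q5}, q4→{q3}, q5→{q3, q4, q5}; now {q3, q4, q5}.
Read 'y': q3→{q5}, q4→{q3}, q5→{q3, q4, q5}; now {q3, q4, q5}.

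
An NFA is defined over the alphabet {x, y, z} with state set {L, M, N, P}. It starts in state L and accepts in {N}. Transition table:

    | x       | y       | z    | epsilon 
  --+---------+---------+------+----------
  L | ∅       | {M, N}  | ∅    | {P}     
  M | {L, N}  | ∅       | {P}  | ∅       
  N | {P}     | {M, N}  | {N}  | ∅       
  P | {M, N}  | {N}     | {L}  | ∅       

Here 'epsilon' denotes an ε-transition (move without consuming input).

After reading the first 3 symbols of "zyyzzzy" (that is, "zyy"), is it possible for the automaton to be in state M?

Start: ε-closure({L}) = {L, P}.
Read 'z': L→∅, P→{L}; union {L}; ε-closure = {L, P}.
Read 'y': L→{M, N}, P→{N}; now {M, N}.
Read 'y': M→∅, N→{M, N}; now {M, N}.
State M is in {M, N}.

Yes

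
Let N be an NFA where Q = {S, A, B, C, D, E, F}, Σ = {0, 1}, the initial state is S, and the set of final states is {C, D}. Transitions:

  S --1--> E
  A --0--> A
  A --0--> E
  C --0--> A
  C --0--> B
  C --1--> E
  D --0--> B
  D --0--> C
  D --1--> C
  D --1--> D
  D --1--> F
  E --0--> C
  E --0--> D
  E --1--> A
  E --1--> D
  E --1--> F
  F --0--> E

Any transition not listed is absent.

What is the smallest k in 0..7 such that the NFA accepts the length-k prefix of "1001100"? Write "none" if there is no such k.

Start in {S}.
Read '1': {S} → {E}.
Read '0': {E} → {C, D}.
None of the earlier sets intersect F, but {C, D} does.

2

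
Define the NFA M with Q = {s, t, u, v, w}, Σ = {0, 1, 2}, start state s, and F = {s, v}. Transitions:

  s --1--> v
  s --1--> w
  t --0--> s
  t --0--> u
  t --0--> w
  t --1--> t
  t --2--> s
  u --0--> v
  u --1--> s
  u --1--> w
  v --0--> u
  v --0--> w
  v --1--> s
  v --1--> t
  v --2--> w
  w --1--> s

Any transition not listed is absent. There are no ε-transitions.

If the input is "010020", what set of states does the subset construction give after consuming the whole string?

∅

Start in {s}.
Read '0': {s} → ∅.
The set is empty and remains empty for the remaining 5 symbols.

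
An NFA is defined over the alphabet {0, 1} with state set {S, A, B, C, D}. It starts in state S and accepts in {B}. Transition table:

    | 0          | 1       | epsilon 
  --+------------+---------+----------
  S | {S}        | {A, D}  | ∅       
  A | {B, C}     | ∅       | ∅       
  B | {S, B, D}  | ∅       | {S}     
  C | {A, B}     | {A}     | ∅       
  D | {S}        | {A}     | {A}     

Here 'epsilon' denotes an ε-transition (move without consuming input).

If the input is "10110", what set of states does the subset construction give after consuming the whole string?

Start in {S}.
Read '1': {S} → {A, D}.
Read '0': {A, D} → {S, B, C}.
Read '1': {S, B, C} → {A, D}.
Read '1': {A, D} → {A}.
Read '0': {A} → {S, B, C}.

{S, B, C}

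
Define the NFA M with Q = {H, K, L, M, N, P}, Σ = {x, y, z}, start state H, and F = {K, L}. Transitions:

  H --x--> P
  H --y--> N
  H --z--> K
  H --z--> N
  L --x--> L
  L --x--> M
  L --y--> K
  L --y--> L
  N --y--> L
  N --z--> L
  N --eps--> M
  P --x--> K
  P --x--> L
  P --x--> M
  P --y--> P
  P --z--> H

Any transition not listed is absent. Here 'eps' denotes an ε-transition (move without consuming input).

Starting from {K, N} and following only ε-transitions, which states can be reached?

Begin with {K, N}.
ε-move N → M; add M.

{K, M, N}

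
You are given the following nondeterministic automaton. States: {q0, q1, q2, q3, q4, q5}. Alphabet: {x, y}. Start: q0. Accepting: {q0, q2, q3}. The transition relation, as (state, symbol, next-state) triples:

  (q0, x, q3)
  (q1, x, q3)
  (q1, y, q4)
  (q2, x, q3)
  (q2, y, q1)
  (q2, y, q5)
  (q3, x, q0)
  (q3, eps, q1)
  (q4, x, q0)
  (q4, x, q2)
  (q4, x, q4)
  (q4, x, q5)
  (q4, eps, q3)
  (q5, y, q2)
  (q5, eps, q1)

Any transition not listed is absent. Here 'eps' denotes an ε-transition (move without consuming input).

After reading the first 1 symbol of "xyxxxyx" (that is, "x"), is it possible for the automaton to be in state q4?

Start in {q0}.
Read 'x': {q0} → {q1, q3}.
State q4 is not in {q1, q3}.

No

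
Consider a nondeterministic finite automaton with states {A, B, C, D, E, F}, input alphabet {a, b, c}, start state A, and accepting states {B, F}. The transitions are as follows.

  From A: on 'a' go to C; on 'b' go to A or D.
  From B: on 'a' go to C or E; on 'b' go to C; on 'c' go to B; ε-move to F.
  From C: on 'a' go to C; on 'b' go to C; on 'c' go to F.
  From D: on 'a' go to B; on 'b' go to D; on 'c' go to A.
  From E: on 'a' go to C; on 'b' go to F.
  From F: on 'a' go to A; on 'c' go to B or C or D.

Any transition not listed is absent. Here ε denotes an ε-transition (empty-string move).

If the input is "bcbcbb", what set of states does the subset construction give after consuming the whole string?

Start in {A}.
Read 'b': A→{A, D}; now {A, D}.
Read 'c': A→∅, D→{A}; now {A}.
Read 'b': A→{A, D}; now {A, D}.
Read 'c': A→∅, D→{A}; now {A}.
Read 'b': A→{A, D}; now {A, D}.
Read 'b': A→{A, D}, D→{D}; now {A, D}.

{A, D}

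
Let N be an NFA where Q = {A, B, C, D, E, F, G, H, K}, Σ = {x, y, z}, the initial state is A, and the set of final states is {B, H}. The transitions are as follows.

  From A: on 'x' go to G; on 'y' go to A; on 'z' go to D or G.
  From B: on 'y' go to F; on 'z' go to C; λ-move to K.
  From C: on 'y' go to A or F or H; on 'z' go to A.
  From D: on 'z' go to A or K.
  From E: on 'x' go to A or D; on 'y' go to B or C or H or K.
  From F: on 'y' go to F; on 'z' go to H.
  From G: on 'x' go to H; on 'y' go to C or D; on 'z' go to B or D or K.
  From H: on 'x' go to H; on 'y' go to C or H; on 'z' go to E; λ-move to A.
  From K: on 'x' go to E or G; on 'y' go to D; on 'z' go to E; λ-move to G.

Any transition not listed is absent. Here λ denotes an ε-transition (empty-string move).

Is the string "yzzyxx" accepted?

Yes

Start in {A}.
Read 'y': A→{A}; now {A}.
Read 'z': A→{D, G}; now {D, G}.
Read 'z': D→{A, K}, G→{B, D, K}; union {A, B, D, K}; ε-closure = {A, B, D, G, K}.
Read 'y': A→{A}, B→{F}, D→∅, G→{C, D}, K→{D}; now {A, C, D, F}.
Read 'x': A→{G}, C→∅, D→∅, F→∅; now {G}.
Read 'x': G→{H}; union {H}; ε-closure = {A, H}.
The final set {A, H} contains the accepting state H.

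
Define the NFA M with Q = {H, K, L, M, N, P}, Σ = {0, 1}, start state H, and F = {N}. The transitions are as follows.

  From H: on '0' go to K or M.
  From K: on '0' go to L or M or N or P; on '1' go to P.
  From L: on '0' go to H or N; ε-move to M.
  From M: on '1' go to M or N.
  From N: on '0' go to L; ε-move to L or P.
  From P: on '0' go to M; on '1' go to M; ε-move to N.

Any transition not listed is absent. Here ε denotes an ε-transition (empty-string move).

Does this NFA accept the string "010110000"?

Yes

Start in {H}.
Read '0': H→{K, M}; now {K, M}.
Read '1': K→{P}, M→{M, N}; union {M, N, P}; ε-closure = {L, M, N, P}.
Read '0': L→{H, N}, M→∅, N→{L}, P→{M}; union {H, L, M, N}; ε-closure = {H, L, M, N, P}.
Read '1': H→∅, L→∅, M→{M, N}, N→∅, P→{M}; union {M, N}; ε-closure = {L, M, N, P}.
Read '1': L→∅, M→{M, N}, N→∅, P→{M}; union {M, N}; ε-closure = {L, M, N, P}.
Read '0': L→{H, N}, M→∅, N→{L}, P→{M}; union {H, L, M, N}; ε-closure = {H, L, M, N, P}.
Read '0': H→{K, M}, L→{H, N}, M→∅, N→{L}, P→{M}; union {H, K, L, M, N}; ε-closure = {H, K, L, M, N, P}.
Read '0': H→{K, M}, K→{L, M, N, P}, L→{H, N}, M→∅, N→{L}, P→{M}; now {H, K, L, M, N, P}.
Read '0': H→{K, M}, K→{L, M, N, P}, L→{H, N}, M→∅, N→{L}, P→{M}; now {H, K, L, M, N, P}.
The final set {H, K, L, M, N, P} contains the accepting state N.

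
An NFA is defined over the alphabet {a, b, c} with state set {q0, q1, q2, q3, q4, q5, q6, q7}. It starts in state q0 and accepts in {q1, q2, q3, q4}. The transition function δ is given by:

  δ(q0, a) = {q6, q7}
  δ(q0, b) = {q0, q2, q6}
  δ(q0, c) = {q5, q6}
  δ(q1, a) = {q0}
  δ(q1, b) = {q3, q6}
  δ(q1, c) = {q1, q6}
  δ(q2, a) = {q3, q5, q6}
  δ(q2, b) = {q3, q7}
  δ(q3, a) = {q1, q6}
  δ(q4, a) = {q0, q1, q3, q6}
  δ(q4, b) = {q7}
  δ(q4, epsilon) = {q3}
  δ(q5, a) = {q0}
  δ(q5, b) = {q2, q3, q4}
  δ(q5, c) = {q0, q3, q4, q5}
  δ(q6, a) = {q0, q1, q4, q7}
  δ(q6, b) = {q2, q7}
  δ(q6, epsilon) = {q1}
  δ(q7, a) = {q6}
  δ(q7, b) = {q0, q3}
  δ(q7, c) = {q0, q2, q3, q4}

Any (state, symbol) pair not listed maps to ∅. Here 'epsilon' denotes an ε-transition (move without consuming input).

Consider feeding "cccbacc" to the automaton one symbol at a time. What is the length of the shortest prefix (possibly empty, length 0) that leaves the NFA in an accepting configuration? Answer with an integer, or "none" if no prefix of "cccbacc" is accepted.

1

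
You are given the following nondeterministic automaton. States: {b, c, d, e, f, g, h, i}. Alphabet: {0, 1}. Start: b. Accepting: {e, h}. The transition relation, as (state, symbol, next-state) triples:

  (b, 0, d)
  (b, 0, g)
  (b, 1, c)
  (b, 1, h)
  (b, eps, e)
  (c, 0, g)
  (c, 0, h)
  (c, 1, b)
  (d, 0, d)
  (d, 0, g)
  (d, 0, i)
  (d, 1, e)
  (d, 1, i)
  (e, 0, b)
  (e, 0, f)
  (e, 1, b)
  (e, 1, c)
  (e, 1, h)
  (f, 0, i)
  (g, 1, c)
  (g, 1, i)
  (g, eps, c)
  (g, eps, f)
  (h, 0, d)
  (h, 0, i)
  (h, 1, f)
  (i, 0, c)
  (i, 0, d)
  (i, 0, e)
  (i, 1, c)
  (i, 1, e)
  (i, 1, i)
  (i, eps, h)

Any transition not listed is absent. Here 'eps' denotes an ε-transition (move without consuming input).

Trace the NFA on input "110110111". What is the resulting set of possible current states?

{b, c, e, f, h, i}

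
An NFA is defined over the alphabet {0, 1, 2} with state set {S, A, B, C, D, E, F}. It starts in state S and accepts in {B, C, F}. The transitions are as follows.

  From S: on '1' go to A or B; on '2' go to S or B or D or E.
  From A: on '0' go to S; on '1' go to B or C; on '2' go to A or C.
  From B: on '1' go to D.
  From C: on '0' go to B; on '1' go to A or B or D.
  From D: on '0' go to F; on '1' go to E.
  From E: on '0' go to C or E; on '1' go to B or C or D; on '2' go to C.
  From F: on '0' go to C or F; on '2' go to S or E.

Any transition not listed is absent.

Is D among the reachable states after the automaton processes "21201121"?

Start in {S}.
Read '2': S→{S, B, D, E}; now {S, B, D, E}.
Read '1': S→{A, B}, B→{D}, D→{E}, E→{B, C, D}; now {A, B, C, D, E}.
Read '2': A→{A, C}, B→∅, C→∅, D→∅, E→{C}; now {A, C}.
Read '0': A→{S}, C→{B}; now {S, B}.
Read '1': S→{A, B}, B→{D}; now {A, B, D}.
Read '1': A→{B, C}, B→{D}, D→{E}; now {B, C, D, E}.
Read '2': B→∅, C→∅, D→∅, E→{C}; now {C}.
Read '1': C→{A, B, D}; now {A, B, D}.
State D is in {A, B, D}.

Yes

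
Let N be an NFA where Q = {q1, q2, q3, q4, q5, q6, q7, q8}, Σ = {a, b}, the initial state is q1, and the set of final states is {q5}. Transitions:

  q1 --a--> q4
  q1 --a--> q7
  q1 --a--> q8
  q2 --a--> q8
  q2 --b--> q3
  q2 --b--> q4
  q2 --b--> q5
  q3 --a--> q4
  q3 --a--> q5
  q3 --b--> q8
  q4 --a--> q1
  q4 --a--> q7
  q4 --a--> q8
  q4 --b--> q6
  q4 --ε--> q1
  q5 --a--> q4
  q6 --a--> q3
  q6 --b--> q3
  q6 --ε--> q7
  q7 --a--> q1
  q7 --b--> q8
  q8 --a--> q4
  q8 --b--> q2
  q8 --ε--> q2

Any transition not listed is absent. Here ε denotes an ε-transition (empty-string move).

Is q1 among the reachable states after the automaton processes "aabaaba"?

Yes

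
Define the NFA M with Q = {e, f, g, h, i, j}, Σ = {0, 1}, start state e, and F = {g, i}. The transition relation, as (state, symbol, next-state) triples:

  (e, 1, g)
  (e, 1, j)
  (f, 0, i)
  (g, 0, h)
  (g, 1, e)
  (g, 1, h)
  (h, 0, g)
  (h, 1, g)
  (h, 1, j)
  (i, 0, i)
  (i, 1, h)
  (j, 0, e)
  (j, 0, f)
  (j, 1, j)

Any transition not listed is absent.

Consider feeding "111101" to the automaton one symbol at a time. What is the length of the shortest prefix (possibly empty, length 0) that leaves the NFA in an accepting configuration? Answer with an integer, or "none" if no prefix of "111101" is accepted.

1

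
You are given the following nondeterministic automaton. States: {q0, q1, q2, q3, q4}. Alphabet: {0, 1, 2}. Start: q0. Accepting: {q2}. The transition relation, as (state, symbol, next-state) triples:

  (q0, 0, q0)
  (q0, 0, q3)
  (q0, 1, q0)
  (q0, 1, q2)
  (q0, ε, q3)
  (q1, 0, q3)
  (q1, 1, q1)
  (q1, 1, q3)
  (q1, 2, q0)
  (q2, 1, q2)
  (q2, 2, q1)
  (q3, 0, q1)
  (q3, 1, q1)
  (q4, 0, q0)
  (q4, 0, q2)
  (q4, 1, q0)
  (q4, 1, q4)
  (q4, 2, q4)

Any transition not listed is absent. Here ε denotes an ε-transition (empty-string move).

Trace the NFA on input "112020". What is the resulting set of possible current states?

{q0, q1, q3}

Start: ε-closure({q0}) = {q0, q3}.
Read '1': q0→{q0, q2}, q3→{q1}; union {q0, q1, q2}; ε-closure = {q0, q1, q2, q3}.
Read '1': q0→{q0, q2}, q1→{q1, q3}, q2→{q2}, q3→{q1}; now {q0, q1, q2, q3}.
Read '2': q0→∅, q1→{q0}, q2→{q1}, q3→∅; union {q0, q1}; ε-closure = {q0, q1, q3}.
Read '0': q0→{q0, q3}, q1→{q3}, q3→{q1}; now {q0, q1, q3}.
Read '2': q0→∅, q1→{q0}, q3→∅; union {q0}; ε-closure = {q0, q3}.
Read '0': q0→{q0, q3}, q3→{q1}; now {q0, q1, q3}.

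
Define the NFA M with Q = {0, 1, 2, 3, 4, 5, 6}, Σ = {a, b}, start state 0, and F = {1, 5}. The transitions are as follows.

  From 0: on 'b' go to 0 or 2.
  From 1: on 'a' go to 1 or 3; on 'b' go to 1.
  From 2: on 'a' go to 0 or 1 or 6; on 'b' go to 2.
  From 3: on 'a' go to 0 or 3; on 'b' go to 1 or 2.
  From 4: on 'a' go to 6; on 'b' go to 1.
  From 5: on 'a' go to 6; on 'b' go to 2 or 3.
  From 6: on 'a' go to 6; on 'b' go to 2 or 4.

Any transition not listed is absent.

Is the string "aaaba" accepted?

Start in {0}.
Read 'a': 0→∅; now ∅.
The set is empty and remains empty for the remaining 4 symbols.
The final set ∅ contains no accepting state.

No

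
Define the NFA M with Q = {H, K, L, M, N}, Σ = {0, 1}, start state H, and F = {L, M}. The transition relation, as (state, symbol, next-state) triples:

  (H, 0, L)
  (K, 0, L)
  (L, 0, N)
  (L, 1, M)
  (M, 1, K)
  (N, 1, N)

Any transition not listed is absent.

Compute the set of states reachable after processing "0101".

∅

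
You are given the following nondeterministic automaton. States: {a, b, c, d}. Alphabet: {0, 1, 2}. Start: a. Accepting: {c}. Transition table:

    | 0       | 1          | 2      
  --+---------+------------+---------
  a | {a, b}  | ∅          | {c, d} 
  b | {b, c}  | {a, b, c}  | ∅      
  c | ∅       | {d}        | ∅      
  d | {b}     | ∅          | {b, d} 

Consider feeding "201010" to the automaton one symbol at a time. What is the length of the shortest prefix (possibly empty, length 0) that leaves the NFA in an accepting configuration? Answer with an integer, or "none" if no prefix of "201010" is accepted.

1

Start in {a}.
Read '2': a→{c, d}; now {c, d}.
None of the earlier sets intersect F, but {c, d} does.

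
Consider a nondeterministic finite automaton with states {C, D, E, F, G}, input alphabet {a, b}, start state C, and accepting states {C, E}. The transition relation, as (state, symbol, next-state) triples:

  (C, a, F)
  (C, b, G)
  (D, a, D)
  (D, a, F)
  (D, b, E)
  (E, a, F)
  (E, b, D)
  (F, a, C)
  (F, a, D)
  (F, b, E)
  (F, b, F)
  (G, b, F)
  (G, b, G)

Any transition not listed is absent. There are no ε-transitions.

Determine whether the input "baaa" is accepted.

No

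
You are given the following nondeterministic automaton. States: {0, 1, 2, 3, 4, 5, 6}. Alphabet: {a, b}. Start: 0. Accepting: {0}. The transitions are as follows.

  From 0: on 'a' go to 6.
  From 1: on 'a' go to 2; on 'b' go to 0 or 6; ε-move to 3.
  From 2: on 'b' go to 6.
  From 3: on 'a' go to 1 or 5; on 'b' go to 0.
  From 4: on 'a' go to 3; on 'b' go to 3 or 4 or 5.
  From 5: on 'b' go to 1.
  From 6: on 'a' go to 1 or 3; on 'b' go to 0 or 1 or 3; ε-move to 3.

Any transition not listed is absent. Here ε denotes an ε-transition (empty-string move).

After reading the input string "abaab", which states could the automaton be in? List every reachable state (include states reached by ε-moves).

{0, 1, 3, 6}

Start in {0}.
Read 'a': 0→{6}; union {6}; ε-closure = {3, 6}.
Read 'b': 3→{0}, 6→{0, 1, 3}; now {0, 1, 3}.
Read 'a': 0→{6}, 1→{2}, 3→{1, 5}; union {1, 2, 5, 6}; ε-closure = {1, 2, 3, 5, 6}.
Read 'a': 1→{2}, 2→∅, 3→{1, 5}, 5→∅, 6→{1, 3}; now {1, 2, 3, 5}.
Read 'b': 1→{0, 6}, 2→{6}, 3→{0}, 5→{1}; union {0, 1, 6}; ε-closure = {0, 1, 3, 6}.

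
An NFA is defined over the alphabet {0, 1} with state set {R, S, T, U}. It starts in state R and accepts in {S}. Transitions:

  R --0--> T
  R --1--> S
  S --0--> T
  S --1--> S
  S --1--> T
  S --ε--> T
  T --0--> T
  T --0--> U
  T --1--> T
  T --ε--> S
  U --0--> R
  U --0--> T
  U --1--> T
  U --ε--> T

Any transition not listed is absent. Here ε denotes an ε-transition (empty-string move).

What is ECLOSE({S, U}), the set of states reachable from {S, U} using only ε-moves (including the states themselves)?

Begin with {S, U}.
ε-move S → T; add T.

{S, T, U}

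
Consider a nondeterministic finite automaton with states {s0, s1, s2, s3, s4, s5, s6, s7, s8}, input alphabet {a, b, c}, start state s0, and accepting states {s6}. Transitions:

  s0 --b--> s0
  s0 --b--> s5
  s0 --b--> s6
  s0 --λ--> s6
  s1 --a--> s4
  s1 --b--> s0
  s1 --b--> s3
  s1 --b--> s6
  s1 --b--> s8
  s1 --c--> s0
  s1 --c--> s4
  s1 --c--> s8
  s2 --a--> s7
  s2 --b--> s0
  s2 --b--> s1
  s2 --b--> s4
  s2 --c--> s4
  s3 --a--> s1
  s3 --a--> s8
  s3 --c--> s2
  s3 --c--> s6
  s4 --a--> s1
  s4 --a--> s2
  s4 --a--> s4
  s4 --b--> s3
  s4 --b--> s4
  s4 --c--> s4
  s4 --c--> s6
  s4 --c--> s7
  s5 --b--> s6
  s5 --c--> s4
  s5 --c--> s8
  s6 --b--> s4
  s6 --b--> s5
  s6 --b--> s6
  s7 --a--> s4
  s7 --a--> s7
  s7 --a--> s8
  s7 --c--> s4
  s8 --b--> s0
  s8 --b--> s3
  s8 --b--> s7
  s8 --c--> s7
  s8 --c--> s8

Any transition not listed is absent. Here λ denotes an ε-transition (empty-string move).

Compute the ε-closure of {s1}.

Begin with {s1}.
No ε-moves leave this set, so the closure equals the set itself.

{s1}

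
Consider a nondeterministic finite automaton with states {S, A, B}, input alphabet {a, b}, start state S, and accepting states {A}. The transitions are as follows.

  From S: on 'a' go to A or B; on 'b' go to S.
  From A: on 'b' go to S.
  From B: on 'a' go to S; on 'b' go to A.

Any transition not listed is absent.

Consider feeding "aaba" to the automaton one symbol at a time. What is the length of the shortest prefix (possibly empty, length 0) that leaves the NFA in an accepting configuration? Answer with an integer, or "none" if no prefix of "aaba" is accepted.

Start in {S}.
Read 'a': S→{A, B}; now {A, B}.
None of the earlier sets intersect F, but {A, B} does.

1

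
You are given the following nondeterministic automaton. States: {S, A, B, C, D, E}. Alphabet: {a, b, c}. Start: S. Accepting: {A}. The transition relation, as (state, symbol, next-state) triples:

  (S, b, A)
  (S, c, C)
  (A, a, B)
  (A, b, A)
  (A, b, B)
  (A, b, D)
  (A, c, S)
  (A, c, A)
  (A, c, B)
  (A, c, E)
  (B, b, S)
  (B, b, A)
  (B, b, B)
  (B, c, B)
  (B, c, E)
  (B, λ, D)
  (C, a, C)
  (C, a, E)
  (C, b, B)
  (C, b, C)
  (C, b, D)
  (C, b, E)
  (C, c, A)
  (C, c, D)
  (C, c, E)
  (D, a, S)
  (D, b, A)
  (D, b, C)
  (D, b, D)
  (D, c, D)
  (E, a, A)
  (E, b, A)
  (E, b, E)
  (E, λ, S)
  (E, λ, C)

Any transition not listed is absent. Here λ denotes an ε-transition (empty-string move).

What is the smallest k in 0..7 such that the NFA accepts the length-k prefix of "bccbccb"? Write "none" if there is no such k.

Start in {S}.
Read 'b': S→{A}; now {A}.
None of the earlier sets intersect F, but {A} does.

1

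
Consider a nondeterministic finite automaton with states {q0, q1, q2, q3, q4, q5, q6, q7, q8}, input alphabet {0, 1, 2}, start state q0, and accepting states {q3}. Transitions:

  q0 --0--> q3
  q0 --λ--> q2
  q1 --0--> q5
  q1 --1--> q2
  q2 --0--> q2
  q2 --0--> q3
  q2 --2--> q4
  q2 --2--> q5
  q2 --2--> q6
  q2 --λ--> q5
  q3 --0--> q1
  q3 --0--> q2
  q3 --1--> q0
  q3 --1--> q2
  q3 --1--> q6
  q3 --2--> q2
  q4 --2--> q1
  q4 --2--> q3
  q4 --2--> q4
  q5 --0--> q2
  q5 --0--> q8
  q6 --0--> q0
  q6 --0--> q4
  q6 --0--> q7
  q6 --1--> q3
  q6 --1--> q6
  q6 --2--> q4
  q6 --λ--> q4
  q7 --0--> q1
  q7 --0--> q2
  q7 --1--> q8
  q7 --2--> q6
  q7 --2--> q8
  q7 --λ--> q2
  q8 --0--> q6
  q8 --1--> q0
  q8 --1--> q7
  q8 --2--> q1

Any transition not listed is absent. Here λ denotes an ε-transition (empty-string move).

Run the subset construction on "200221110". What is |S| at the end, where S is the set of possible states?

8

Start: ε-closure({q0}) = {q0, q2, q5}.
Read '2': {q0, q2, q5} → {q4, q5, q6}.
Read '0': {q4, q5, q6} → {q0, q2, q4, q5, q7, q8}.
Read '0': {q0, q2, q4, q5, q7, q8} → {q1, q2, q3, q4, q5, q6, q8}.
Read '2': {q1, q2, q3, q4, q5, q6, q8} → {q1, q2, q3, q4, q5, q6}.
Read '2': {q1, q2, q3, q4, q5, q6} → {q1, q2, q3, q4, q5, q6}.
Read '1': {q1, q2, q3, q4, q5, q6} → {q0, q2, q3, q4, q5, q6}.
Read '1': {q0, q2, q3, q4, q5, q6} → {q0, q2, q3, q4, q5, q6}.
Read '1': {q0, q2, q3, q4, q5, q6} → {q0, q2, q3, q4, q5, q6}.
Read '0': {q0, q2, q3, q4, q5, q6} → {q0, q1, q2, q3, q4, q5, q7, q8}.
That set has 8 states.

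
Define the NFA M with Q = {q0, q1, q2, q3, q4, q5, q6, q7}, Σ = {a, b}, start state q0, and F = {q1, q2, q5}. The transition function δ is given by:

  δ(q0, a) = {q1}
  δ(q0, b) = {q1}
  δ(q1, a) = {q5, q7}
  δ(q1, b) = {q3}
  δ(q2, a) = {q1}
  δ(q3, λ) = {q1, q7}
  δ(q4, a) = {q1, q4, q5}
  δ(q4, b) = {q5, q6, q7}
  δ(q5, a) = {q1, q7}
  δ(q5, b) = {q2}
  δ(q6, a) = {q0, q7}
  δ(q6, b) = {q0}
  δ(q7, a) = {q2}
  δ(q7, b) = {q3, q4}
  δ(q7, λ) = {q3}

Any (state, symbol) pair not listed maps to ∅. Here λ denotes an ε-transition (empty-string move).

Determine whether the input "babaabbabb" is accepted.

Yes

Start in {q0}.
Read 'b': {q0} → {q1}.
Read 'a': {q1} → {q1, q3, q5, q7}.
Read 'b': {q1, q3, q5, q7} → {q1, q2, q3, q4, q7}.
Read 'a': {q1, q2, q3, q4, q7} → {q1, q2, q3, q4, q5, q7}.
Read 'a': {q1, q2, q3, q4, q5, q7} → {q1, q2, q3, q4, q5, q7}.
Read 'b': {q1, q2, q3, q4, q5, q7} → {q1, q2, q3, q4, q5, q6, q7}.
Read 'b': {q1, q2, q3, q4, q5, q6, q7} → {q0, q1, q2, q3, q4, q5, q6, q7}.
Read 'a': {q0, q1, q2, q3, q4, q5, q6, q7} → {q0, q1, q2, q3, q4, q5, q7}.
Read 'b': {q0, q1, q2, q3, q4, q5, q7} → {q1, q2, q3, q4, q5, q6, q7}.
Read 'b': {q1, q2, q3, q4, q5, q6, q7} → {q0, q1, q2, q3, q4, q5, q6, q7}.
The final set {q0, q1, q2, q3, q4, q5, q6, q7} contains the accepting states q1, q2, q5.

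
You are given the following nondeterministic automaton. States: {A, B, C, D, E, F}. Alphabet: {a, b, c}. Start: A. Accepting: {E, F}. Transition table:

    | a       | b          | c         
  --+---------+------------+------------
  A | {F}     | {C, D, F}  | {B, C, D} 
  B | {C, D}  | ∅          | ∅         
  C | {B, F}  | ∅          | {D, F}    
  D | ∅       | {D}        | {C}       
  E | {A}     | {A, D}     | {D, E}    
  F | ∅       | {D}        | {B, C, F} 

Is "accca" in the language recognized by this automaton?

Yes

Start in {A}.
Read 'a': A→{F}; now {F}.
Read 'c': F→{B, C, F}; now {B, C, F}.
Read 'c': B→∅, C→{D, F}, F→{B, C, F}; now {B, C, D, F}.
Read 'c': B→∅, C→{D, F}, D→{C}, F→{B, C, F}; now {B, C, D, F}.
Read 'a': B→{C, D}, C→{B, F}, D→∅, F→∅; now {B, C, D, F}.
The final set {B, C, D, F} contains the accepting state F.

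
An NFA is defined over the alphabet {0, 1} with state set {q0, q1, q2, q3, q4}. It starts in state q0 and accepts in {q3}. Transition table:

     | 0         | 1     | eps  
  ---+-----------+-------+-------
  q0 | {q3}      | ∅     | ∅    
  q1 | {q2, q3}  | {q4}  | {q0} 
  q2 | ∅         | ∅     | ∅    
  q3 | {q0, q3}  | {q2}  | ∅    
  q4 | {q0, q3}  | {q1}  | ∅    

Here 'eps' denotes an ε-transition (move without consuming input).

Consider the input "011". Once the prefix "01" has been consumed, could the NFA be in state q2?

Start in {q0}.
Read '0': q0→{q3}; now {q3}.
Read '1': q3→{q2}; now {q2}.
State q2 is in {q2}.

Yes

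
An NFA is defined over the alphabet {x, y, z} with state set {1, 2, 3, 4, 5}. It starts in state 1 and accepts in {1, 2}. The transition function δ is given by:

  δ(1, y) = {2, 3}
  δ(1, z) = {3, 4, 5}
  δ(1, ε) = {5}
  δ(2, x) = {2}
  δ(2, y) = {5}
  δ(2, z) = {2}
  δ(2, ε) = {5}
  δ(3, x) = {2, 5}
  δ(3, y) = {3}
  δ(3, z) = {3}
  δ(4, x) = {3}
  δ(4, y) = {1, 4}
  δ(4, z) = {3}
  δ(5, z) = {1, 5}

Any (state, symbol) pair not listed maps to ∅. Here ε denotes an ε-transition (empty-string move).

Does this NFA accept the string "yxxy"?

No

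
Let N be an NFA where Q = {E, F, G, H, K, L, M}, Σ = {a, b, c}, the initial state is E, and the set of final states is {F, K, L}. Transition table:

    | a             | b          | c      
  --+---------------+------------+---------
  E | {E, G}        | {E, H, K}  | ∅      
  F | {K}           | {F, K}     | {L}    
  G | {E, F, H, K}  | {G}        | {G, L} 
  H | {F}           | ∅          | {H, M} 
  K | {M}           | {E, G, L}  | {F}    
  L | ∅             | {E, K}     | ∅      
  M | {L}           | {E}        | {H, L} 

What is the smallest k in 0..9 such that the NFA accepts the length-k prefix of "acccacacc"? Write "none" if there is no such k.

2

Start in {E}.
Read 'a': E→{E, G}; now {E, G}.
Read 'c': E→∅, G→{G, L}; now {G, L}.
None of the earlier sets intersect F, but {G, L} does.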